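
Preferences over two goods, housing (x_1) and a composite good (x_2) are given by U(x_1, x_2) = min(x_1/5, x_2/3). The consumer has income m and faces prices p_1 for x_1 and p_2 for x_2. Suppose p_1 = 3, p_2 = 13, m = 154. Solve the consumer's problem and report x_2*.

Leontief preferences: the optimum is at the kink where x_1/5 = x_2/3, i.e. x_2 = (3/5)·x_1.
Budget: p_1·x_1 + p_2·(3/5)·x_1 = m, so (5·p_1 + 3·p_2)·x_1 = 5·m.
Demand: x_1*(p_1,p_2,m) = 5·m/(5·p_1 + 3·p_2), x_2* = 3·m/(5·p_1 + 3·p_2).
Here 5·3 + 3·13 = 54, giving x_2* = 8.5556.

x_2* = 8.5556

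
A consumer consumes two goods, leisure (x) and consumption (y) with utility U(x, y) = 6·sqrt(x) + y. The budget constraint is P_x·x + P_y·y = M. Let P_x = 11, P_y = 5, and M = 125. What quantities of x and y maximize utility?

x* = 1.8595, y* = 20.9091

Thus x* = (3·P_y/P_x)² — independent of M — with the rest of income spent on y.
Plugging in: x* = (3·5/11)² = 1.8595, y* = 20.9091.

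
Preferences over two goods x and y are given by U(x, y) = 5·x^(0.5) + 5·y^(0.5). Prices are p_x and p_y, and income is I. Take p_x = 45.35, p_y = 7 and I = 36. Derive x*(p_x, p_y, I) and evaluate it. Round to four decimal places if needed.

x* = 0.1061

From the CES first-order condition, (y/x)^(0.5) = p_x/p_y.
Hence y/x = (p_x/p_y)^(1/(0.5)), i.e. raised to the 2 power.
Substitute y = (y/x)·x into the budget: x* = I/(p_x + p_y·(y/x)).
Numerically y/x = 41.971888, so x* = 36/(45.35 + 7·41.971888) = 0.1061.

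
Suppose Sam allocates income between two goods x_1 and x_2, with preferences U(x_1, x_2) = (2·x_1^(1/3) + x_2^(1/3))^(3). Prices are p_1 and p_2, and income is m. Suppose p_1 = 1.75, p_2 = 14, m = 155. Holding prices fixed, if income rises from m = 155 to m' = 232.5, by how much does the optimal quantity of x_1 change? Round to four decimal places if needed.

Substitute x_2 = (x_2/x_1)·x_1 into the budget: x_1* = m/(p_1 + p_2·(x_2/x_1)).
Numerically x_2/x_1 = 0.015625, so x_1* = 155/(1.75 + 14·0.015625) = 78.7302.
At m' = 232.5: x_1* = 118.0952. Change: 118.0952 − 78.7302 = 39.3651.

Δx_1* = 39.3651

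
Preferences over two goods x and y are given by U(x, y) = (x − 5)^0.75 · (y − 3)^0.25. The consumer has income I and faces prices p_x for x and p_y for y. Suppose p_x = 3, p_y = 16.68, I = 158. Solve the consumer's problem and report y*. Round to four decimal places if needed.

This is Cobb-Douglas in (x−5, y−3): tangency gives 0.75·p_y·(y−3) = 0.25·p_x·(x−5).
Substituting into the budget: x* = 5 + 0.75·(I − 5·p_x − 3·p_y)/p_x, and y* = 3 + 0.25·(…)/p_y.
Discretionary income = 158 − 5·3 − 3·16.68 = 92.96; y* = 3 + 0.25·92.96/16.68 = 4.3933.

y* = 4.3933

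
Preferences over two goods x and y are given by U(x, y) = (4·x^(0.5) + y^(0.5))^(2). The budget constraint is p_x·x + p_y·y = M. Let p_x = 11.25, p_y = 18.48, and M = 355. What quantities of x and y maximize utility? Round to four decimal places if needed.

x* = 30.3989, y* = 0.7041

MU_x ∝ 4·x^(-0.5), MU_y ∝ y^(-0.5), so MRS = 4·(y/x)^(0.5) = p_x/p_y.
Hence y/x = ((1/4)·p_x/p_y)^(1/(0.5)), i.e. raised to the 2 power.
Substitute y = (y/x)·x into the budget: x* = M/(p_x + p_y·(y/x)).
Numerically y/x = 0.023162, so x* = 355/(11.25 + 18.48·0.023162) = 30.3989 and y* = 0.023162·30.3989 = 0.7041.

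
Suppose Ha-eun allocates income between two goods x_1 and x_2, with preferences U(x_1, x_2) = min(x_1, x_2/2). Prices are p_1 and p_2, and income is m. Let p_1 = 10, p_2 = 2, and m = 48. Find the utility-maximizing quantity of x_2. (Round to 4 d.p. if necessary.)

x_2* = 6.8571

Leontief preferences: the optimum is at the kink where x_1/1 = x_2/2, i.e. x_2 = 2·x_1.
Budget: p_1·x_1 + p_2·2·x_1 = m, so (p_1 + 2·p_2)·x_1 = m.
Demand: x_1*(p_1,p_2,m) = m/(p_1 + 2·p_2), x_2* = 2·m/(p_1 + 2·p_2).
Here 10 + 2·2 = 14, giving x_2* = 6.8571.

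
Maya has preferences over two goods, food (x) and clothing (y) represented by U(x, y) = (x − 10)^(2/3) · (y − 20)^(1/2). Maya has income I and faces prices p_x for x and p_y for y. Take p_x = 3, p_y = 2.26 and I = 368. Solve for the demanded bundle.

MRS = (4/3)·(y−20)/(x−10). Tangency with p_x/p_y gives y−20 = (3/4)·(p_x/p_y)·(x−10).
Substituting into the budget: x* = 10 + 4/7·(I − 10·p_x − 20·p_y)/p_x, and y* = 20 + 3/7·(…)/p_y.
Discretionary income = 368 − 10·3 − 20·2.26 = 292.8; x* = 10 + 4/7·292.8/3 = 65.7714; y* = 20 + 3/7·292.8/2.26 = 75.5247.

x* = 65.7714, y* = 75.5247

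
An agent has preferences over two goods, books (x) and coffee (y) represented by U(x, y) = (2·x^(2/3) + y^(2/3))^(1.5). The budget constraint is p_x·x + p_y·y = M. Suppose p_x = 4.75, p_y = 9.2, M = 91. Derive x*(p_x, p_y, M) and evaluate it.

MRS = MU_x/MU_y = 2·(y/x)^(1/3). Set equal to p_x/p_y.
Hence y/x = ((1/2)·p_x/p_y)^(1/(1/3)), i.e. raised to the 3 power.
Substitute y = (y/x)·x into the budget: x* = M/(p_x + p_y·(y/x)).
Numerically y/x = 0.017204, so x* = 91/(4.75 + 9.2·0.017204) = 18.5401.

x* = 18.5401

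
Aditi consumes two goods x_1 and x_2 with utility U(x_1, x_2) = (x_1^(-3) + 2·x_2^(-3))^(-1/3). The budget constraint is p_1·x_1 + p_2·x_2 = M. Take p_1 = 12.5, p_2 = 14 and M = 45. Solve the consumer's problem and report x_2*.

x_2* = 1.8135

MU_x_1 ∝ x_1^(-4), MU_x_2 ∝ 2·x_2^(-4), so MRS = (1/2)·(x_2/x_1)^(4) = p_1/p_2.
Solve for the ratio: x_2/x_1 = [2·p_1/p_2]^(0.25).
With the ratio pinned down, the budget gives x_1* = M/(p_1 + p_2·(x_2/x_1)) and x_2* = (x_2/x_1)·x_1*.
Numerically x_2/x_1 = 1.155987, so x_1* = 45/(12.5 + 14·1.155987) = 1.5688 and x_2* = 1.155987·1.5688 = 1.8135.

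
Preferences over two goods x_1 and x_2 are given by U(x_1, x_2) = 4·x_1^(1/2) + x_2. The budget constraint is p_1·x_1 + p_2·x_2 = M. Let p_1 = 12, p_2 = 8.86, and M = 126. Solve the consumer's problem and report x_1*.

x_1* = 2.1805

Set MRS = p_1/p_2: 2·x_1^(−1/2) = p_1/p_2.
Thus x_1* = (2·p_2/p_1)² — independent of M — with the rest of income spent on x_2.
Plugging in: x_1* = (2·8.86/12)² = 2.1805.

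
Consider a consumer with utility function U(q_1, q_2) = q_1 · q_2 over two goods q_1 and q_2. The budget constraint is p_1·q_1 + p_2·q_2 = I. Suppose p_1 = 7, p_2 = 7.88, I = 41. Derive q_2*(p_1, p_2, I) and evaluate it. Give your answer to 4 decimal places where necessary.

The MRS is q_2/q_1. Set MRS = p_1/p_2.
So p_2·q_2 = p_1·q_1; combined with the budget, a share 0.5 of income goes to q_1.
Demand: q_1*(p_1,p_2,I) = 0.5·I/p_1 and q_2* = 0.5·I/p_2.
At p_1=7, p_2=7.88, I=41: q_2* = 0.5·41/7.88 = 2.6015.

q_2* = 2.6015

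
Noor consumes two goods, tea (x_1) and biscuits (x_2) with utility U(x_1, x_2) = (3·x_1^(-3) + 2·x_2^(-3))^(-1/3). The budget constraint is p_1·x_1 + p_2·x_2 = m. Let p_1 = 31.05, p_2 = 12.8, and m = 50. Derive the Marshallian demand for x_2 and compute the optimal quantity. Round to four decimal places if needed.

From the CES first-order condition, (3/2)·(x_2/x_1)^(4) = p_1/p_2.
Solve for the ratio: x_2/x_1 = [(2/3)·p_1/p_2]^(0.25).
Substitute x_2 = (x_2/x_1)·x_1 into the budget: x_1* = m/(p_1 + p_2·(x_2/x_1)).
Numerically x_2/x_1 = 1.127691, so x_1* = 50/(31.05 + 12.8·1.127691) = 1.0993 and x_2* = 1.127691·1.0993 = 1.2396.

x_2* = 1.2396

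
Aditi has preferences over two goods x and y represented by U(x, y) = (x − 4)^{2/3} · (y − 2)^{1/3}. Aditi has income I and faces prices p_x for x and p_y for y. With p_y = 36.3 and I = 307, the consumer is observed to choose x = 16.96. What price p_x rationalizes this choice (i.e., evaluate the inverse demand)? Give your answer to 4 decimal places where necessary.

MRS = 2·(y−2)/(x−4). Tangency with p_x/p_y gives y−2 = (1/2)·(p_x/p_y)·(x−4).
After buying the subsistence bundle (4, 2), a share 2/3 of the remaining income goes to x: x* = 4 + 2/3·(I − 4p_x − 2p_y)/p_x.
Set x* = 16.96 in the demand function and solve for p_x: p_x = 10.

p_x = 10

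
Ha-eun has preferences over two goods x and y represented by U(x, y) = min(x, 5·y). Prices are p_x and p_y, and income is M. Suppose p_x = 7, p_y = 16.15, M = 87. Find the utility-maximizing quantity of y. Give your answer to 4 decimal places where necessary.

y* = 1.7009

With perfect complements, no substitution: consume in ratio x:y = 5:1.
Budget: p_x·x + p_y·(1/5)·x = M, so (5·p_x + p_y)·x = 5·M.
Demand: x*(p_x,p_y,M) = 5·M/(5·p_x + p_y), y* = M/(5·p_x + p_y).
Here 5·7 + 16.15 = 51.15, giving y* = 1.7009.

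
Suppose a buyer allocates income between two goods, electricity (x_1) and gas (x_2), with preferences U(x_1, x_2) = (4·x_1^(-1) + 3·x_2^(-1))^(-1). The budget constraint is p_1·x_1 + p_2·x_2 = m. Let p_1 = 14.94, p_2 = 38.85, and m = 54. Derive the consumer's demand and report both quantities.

From the CES first-order condition, (4/3)·(x_2/x_1)^(2) = p_1/p_2.
Hence x_2/x_1 = ((3/4)·p_1/p_2)^(1/(2)), i.e. raised to the 0.5 power.
Substitute x_2 = (x_2/x_1)·x_1 into the budget: x_1* = m/(p_1 + p_2·(x_2/x_1)).
Numerically x_2/x_1 = 0.537045, so x_1* = 54/(14.94 + 38.85·0.537045) = 1.5082 and x_2* = 0.537045·1.5082 = 0.81.

x_1* = 1.5082, x_2* = 0.81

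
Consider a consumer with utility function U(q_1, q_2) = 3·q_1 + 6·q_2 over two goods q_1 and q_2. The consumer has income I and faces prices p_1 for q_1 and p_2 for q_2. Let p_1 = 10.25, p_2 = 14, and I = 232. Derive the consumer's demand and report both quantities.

Perfect substitutes: compare marginal utility per dollar. 3/p_1 vs 6/p_2 → 0.2927 vs 0.4286.
q_2 gives more utility per dollar, so spend all income on q_2: q_2* = I/p_2, q_1* = 0.
Numerically: q_1* = 0, q_2* = 16.5714.

q_1* = 0, q_2* = 16.5714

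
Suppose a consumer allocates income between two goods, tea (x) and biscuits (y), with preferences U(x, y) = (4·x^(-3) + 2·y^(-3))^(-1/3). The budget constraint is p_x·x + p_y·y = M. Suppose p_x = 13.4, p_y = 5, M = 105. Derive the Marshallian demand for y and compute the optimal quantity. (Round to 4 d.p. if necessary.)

y* = 6.0156

MRS = MU_x/MU_y = 2·(y/x)^(4). Set equal to p_x/p_y.
Solve for the ratio: y/x = [(1/2)·p_x/p_y]^(0.25).
With the ratio pinned down, the budget gives x* = M/(p_x + p_y·(y/x)) and y* = (y/x)·x*.
Numerically y/x = 1.075911, so x* = 105/(13.4 + 5·1.075911) = 5.5912 and y* = 1.075911·5.5912 = 6.0156.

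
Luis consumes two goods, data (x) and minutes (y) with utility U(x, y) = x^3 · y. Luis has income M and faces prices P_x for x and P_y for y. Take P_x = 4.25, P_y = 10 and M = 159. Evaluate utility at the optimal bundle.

V = 87810.3091

Tangency: MRS = 3·y/x = P_x/P_y.
So 3·P_y·y = P_x·x; combined with the budget, a share 0.75 of income goes to x.
Demand: x*(P_x,P_y,M) = 0.75·M/P_x and y* = 0.25·M/P_y.
At P_x=4.25, P_y=10, M=159: x* = 0.75·159/4.25 = 28.0588, y* = 3.975.
Utility at the optimum: U(28.0588, 3.975) = 87810.3091.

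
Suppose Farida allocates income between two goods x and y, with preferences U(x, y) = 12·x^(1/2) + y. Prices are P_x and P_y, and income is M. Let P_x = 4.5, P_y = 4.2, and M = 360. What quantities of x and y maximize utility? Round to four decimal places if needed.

x* = 31.36, y* = 52.1143

MU_x = 6/√x, MU_y = 1. Tangency: 6/√x = P_x/P_y.
Thus x* = (6·P_y/P_x)² — independent of M — with the rest of income spent on y.
Plugging in: x* = (6·4.2/4.5)² = 31.36, y* = 52.1143.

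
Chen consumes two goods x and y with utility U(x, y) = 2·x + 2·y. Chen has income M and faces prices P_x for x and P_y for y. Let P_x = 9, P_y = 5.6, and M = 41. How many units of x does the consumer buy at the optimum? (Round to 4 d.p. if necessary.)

x* = 0

Linear utility — the consumer picks whichever good has higher MU/price: 2/9 = 0.2222 vs 2/5.6 = 0.3571.
y gives more utility per dollar, so spend all income on y: y* = M/P_y, x* = 0.
Numerically: x* = 0, y* = 7.3214.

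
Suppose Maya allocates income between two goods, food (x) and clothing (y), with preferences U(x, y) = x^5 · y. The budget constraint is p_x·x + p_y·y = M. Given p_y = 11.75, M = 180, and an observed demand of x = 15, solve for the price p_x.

p_x = 10

Tangency: MRS = 5·y/x = p_x/p_y.
Rearranging, p_y·y = (1/5)·p_x·x. Substituting into the budget gives p_x·x·(1 + (1/5)) = M.
Demand: x*(p_x,p_y,M) = 5/6·M/p_x and y* = 1/6·M/p_y.
Set x* = 15 in the demand function and solve for p_x: p_x = 10.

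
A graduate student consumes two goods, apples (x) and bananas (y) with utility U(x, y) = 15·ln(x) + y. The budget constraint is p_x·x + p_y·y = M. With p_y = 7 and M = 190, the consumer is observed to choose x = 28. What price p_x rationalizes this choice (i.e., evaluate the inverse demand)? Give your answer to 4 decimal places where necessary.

p_x = 3.75

Set MRS = p_x/p_y: (15/x)/1 = p_x/p_y.
So x*(p_x,p_y) = 15·p_y/p_x, independent of income; and y* = (M − 15·p_y)/p_y.
Set x* = 28 in the demand function and solve for p_x: p_x = 3.75.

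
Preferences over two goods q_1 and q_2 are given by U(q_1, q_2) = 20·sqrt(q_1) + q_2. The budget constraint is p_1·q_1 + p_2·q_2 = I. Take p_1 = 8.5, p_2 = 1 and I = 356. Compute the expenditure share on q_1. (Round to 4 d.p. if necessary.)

share on q_1 = 0.033

MU_q_1 = 10/√q_1, MU_q_2 = 1. Tangency: 10/√q_1 = p_1/p_2.
Thus q_1* = (10·p_2/p_1)² — independent of I — with the rest of income spent on q_2.
Plugging in: q_1* = (10·1/8.5)² = 1.3841, q_2* = 344.2353.
Expenditure on q_1: 8.5·1.3841 = 11.7647; share = 0.033.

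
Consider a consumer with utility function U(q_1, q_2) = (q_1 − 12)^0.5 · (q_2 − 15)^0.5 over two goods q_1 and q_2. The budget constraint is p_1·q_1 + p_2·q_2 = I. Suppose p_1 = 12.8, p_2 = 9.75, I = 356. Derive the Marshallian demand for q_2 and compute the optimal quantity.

q_2* = 17.8795

Discretionary income = 356 − 12·12.8 − 15·9.75 = 56.15; q_2* = 15 + 0.5·56.15/9.75 = 17.8795.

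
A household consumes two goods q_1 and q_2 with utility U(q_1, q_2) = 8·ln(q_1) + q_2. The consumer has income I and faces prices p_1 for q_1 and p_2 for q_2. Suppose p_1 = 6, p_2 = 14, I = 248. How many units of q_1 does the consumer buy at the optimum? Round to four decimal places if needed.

q_1* = 18.6667

Set MRS = p_1/p_2: (8/q_1)/1 = p_1/p_2.
So q_1*(p_1,p_2) = 8·p_2/p_1, independent of income; and q_2* = (I − 8·p_2)/p_2.
At the given prices: q_1* = 8·14/6 = 18.6667.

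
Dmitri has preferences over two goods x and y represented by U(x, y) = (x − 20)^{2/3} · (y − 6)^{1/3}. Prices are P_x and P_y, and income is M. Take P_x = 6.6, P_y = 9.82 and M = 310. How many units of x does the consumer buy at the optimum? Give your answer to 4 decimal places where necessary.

x* = 32.0283

This is Cobb-Douglas in (x−20, y−6): tangency gives 2/3·P_y·(y−6) = 1/3·P_x·(x−20).
After buying the subsistence bundle (20, 6), a share 2/3 of the remaining income goes to x: x* = 20 + 2/3·(M − 20P_x − 6P_y)/P_x.
Discretionary income = 310 − 20·6.6 − 6·9.82 = 119.08; x* = 20 + 2/3·119.08/6.6 = 32.0283.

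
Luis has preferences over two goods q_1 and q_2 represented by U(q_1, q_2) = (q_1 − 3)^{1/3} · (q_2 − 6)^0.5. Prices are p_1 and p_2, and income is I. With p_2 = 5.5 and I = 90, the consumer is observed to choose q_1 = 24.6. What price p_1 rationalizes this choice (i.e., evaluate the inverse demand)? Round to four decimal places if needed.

This is Cobb-Douglas in (q_1−3, q_2−6): tangency gives 1/3·p_2·(q_2−6) = 0.5·p_1·(q_1−3).
After buying the subsistence bundle (3, 6), a share 0.4 of the remaining income goes to q_1: q_1* = 3 + 0.4·(I − 3p_1 − 6p_2)/p_1.
Set q_1* = 24.6 in the demand function and solve for p_1: p_1 = 1.

p_1 = 1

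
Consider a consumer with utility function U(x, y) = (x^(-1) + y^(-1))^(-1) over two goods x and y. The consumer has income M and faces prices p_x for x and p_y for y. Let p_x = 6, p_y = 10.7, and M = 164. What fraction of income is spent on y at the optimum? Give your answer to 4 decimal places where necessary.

From the CES first-order condition, (y/x)^(2) = p_x/p_y.
Solve for the ratio: y/x = [p_x/p_y]^(0.5).
Substitute y = (y/x)·x into the budget: x* = M/(p_x + p_y·(y/x)).
Numerically y/x = 0.748831, so x* = 164/(6 + 10.7·0.748831) = 11.7038 and y* = 0.748831·11.7038 = 8.7642.
Expenditure on y: 10.7·8.7642 = 93.7769; share = 0.5718.

share on y = 0.5718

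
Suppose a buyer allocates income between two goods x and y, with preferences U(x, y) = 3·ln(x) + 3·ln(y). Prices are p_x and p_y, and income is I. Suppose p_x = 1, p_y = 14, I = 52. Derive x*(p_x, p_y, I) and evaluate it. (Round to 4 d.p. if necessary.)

The MRS is y/x. Set MRS = p_x/p_y.
So 3·p_y·y = 3·p_x·x; combined with the budget, a share 0.5 of income goes to x.
Demand: x*(p_x,p_y,I) = 0.5·I/p_x and y* = 0.5·I/p_y.
At p_x=1, p_y=14, I=52: x* = 0.5·52/1 = 26.

x* = 26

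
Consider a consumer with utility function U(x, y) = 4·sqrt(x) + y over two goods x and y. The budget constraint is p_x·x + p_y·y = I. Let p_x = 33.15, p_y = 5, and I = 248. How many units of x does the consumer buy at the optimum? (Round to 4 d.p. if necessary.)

Thus x* = (2·p_y/p_x)² — independent of I — with the rest of income spent on y.
Plugging in: x* = (2·5/33.15)² = 0.091.

x* = 0.091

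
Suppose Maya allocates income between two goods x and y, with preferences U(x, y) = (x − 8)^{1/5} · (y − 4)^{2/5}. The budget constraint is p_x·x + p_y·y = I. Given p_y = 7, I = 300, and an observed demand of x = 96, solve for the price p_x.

p_x = 1

This is Cobb-Douglas in (x−8, y−4): tangency gives 0.2·p_y·(y−4) = 0.4·p_x·(x−8).
Substituting into the budget: x* = 8 + 1/3·(I − 8·p_x − 4·p_y)/p_x, and y* = 4 + 2/3·(…)/p_y.
Set x* = 96 in the demand function and solve for p_x: p_x = 1.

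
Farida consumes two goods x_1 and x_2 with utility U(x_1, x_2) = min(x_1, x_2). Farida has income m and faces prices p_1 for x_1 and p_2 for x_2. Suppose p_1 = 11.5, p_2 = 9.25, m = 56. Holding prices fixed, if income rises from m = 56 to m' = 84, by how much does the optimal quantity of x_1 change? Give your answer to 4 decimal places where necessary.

Δx_1* = 1.3494

Demand: x_1*(p_1,p_2,m) = m/(p_1 + p_2), x_2* = m/(p_1 + p_2).
Here 11.5 + 9.25 = 20.75, giving x_1* = 2.6988.
At m' = 84: x_1* = 4.0482. Change: 4.0482 − 2.6988 = 1.3494.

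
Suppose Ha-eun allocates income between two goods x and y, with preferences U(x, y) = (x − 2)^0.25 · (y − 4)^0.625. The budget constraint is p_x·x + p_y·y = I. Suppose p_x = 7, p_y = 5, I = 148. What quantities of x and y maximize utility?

x* = 6.6531, y* = 20.2857

Let x' = x−2, y' = y−4. MRS = (2/5)·y'/x' = p_x/p_y.
After buying the subsistence bundle (2, 4), a share 2/7 of the remaining income goes to x: x* = 2 + 2/7·(I − 2p_x − 4p_y)/p_x.
Discretionary income = 148 − 2·7 − 4·5 = 114; x* = 2 + 2/7·114/7 = 6.6531; y* = 4 + 5/7·114/5 = 20.2857.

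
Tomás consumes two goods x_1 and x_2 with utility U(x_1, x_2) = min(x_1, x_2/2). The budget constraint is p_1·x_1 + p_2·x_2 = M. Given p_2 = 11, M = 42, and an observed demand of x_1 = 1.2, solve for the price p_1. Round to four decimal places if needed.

With perfect complements, no substitution: consume in ratio x_1:x_2 = 1:2.
Budget: p_1·x_1 + p_2·2·x_1 = M, so (p_1 + 2·p_2)·x_1 = M.
Demand: x_1*(p_1,p_2,M) = M/(p_1 + 2·p_2), x_2* = 2·M/(p_1 + 2·p_2).
Set x_1* = 1.2 in the demand function and solve for p_1: p_1 = 13.

p_1 = 13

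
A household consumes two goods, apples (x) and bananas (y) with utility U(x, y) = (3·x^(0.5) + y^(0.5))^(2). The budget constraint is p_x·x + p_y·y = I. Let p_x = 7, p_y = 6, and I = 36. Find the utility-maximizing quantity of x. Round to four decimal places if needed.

x* = 4.5527

From the CES first-order condition, 3·(y/x)^(0.5) = p_x/p_y.
Solve for the ratio: y/x = [(1/3)·p_x/p_y]^(2).
With the ratio pinned down, the budget gives x* = I/(p_x + p_y·(y/x)) and y* = (y/x)·x*.
Numerically y/x = 0.151235, so x* = 36/(7 + 6·0.151235) = 4.5527.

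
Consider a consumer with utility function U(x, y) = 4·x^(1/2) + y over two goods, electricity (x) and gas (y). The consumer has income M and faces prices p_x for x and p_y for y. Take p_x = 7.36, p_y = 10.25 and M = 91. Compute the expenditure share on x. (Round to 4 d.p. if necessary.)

Set MRS = p_x/p_y: 2·x^(−1/2) = p_x/p_y.
Thus x* = (2·p_y/p_x)² — independent of M — with the rest of income spent on y.
Plugging in: x* = (2·10.25/7.36)² = 7.758, y* = 3.3074.
Expenditure on x: 7.36·7.758 = 57.0992; share = 0.6275.

share on x = 0.6275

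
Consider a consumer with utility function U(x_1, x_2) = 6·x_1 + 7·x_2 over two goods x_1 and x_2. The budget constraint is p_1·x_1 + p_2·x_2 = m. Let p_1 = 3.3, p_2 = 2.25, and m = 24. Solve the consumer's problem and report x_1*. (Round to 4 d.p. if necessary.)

Perfect substitutes: compare marginal utility per dollar. 6/p_1 vs 7/p_2 → 1.8182 vs 3.1111.
x_2 gives more utility per dollar, so spend all income on x_2: x_2* = m/p_2, x_1* = 0.
Numerically: x_1* = 0, x_2* = 10.6667.

x_1* = 0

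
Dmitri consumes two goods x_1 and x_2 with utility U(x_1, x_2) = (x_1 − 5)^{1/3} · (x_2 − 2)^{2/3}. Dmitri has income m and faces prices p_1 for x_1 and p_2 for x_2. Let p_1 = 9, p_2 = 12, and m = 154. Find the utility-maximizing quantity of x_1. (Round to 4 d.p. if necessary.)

x_1* = 8.1481

Let x_1' = x_1−5, x_2' = x_2−2. MRS = (1/2)·x_2'/x_1' = p_1/p_2.
Substituting into the budget: x_1* = 5 + 1/3·(m − 5·p_1 − 2·p_2)/p_1, and x_2* = 2 + 2/3·(…)/p_2.
Discretionary income = 154 − 5·9 − 2·12 = 85; x_1* = 5 + 1/3·85/9 = 8.1481.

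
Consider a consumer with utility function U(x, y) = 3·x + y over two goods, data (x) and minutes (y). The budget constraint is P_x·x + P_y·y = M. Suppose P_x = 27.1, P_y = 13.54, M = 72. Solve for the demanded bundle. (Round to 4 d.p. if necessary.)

Linear utility — the consumer picks whichever good has higher MU/price: 3/27.1 = 0.1107 vs 1/13.54 = 0.0739.
x gives more utility per dollar, so spend all income on x: x* = M/P_x, y* = 0.
Numerically: x* = 2.6568, y* = 0.

x* = 2.6568, y* = 0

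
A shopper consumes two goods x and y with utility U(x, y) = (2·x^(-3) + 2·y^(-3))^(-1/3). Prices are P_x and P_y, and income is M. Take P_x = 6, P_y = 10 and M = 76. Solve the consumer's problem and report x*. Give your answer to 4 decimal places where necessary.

From the CES first-order condition, (y/x)^(4) = P_x/P_y.
Hence y/x = (P_x/P_y)^(1/(4)), i.e. raised to the 0.25 power.
Substitute y = (y/x)·x into the budget: x* = M/(P_x + P_y·(y/x)).
Numerically y/x = 0.880112, so x* = 76/(6 + 10·0.880112) = 5.1347.

x* = 5.1347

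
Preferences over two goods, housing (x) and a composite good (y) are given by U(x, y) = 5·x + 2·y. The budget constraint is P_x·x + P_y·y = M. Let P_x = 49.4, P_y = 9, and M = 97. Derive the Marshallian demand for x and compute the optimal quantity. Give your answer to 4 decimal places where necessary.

x* = 0

Linear utility — the consumer picks whichever good has higher MU/price: 5/49.4 = 0.1012 vs 2/9 = 0.2222.
y gives more utility per dollar, so spend all income on y: y* = M/P_y, x* = 0.
Numerically: x* = 0, y* = 10.7778.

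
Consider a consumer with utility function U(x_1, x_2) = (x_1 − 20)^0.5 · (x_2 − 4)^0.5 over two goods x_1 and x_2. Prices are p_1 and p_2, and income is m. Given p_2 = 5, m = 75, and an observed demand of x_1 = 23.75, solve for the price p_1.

p_1 = 2

This is Cobb-Douglas in (x_1−20, x_2−4): tangency gives 0.5·p_2·(x_2−4) = 0.5·p_1·(x_1−20).
After buying the subsistence bundle (20, 4), a share 0.5 of the remaining income goes to x_1: x_1* = 20 + 0.5·(m − 20p_1 − 4p_2)/p_1.
Set x_1* = 23.75 in the demand function and solve for p_1: p_1 = 2.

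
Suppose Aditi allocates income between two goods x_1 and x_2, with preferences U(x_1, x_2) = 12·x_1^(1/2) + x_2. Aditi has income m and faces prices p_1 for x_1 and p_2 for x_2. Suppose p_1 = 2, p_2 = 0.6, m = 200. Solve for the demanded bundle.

x_1* = 3.24, x_2* = 322.5333

Utility is quasi-linear in x_2; the FOC for x_1 is 6/√x_1 = p_1/p_2.
Thus x_1* = (6·p_2/p_1)² — independent of m — with the rest of income spent on x_2.
Plugging in: x_1* = (6·0.6/2)² = 3.24, x_2* = 322.5333.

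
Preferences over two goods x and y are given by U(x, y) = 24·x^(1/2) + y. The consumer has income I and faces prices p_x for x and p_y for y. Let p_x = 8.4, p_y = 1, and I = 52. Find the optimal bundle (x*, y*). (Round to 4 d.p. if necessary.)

MU_x = 12/√x, MU_y = 1. Tangency: 12/√x = p_x/p_y.
Solve: √x = 12·p_y/p_x, so x*(p_x,p_y) = (12·p_y/p_x)², and y* = (I − p_x·x*)/p_y.
Plugging in: x* = (12·1/8.4)² = 2.0408, y* = 34.8571.

x* = 2.0408, y* = 34.8571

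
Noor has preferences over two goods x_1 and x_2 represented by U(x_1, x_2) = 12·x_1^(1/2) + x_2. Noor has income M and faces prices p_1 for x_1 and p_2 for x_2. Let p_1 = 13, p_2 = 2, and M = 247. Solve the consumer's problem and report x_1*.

MU_x_1 = 6/√x_1, MU_x_2 = 1. Tangency: 6/√x_1 = p_1/p_2.
Thus x_1* = (6·p_2/p_1)² — independent of M — with the rest of income spent on x_2.
Plugging in: x_1* = (6·2/13)² = 0.8521.

x_1* = 0.8521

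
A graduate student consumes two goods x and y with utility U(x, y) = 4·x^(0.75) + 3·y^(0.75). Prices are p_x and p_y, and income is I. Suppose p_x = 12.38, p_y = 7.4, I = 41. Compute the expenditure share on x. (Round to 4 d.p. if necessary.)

share on x = 0.403

MRS = MU_x/MU_y = (4/3)·(y/x)^(0.25). Set equal to p_x/p_y.
Hence y/x = ((3/4)·p_x/p_y)^(1/(0.25)), i.e. raised to the 4 power.
Substitute y = (y/x)·x into the budget: x* = I/(p_x + p_y·(y/x)).
Numerically y/x = 2.478568, so x* = 41/(12.38 + 7.4·2.478568) = 1.3346 and y* = 2.478568·1.3346 = 3.3078.
Expenditure on x: 12.38·1.3346 = 16.522; share = 0.403.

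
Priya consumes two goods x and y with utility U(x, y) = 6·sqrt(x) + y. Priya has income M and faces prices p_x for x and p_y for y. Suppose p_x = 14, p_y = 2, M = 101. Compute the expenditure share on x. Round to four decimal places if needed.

MU_x = 3/√x, MU_y = 1. Tangency: 3/√x = p_x/p_y.
Thus x* = (3·p_y/p_x)² — independent of M — with the rest of income spent on y.
Plugging in: x* = (3·2/14)² = 0.1837, y* = 49.2143.
Expenditure on x: 14·0.1837 = 2.5714; share = 0.0255.

share on x = 0.0255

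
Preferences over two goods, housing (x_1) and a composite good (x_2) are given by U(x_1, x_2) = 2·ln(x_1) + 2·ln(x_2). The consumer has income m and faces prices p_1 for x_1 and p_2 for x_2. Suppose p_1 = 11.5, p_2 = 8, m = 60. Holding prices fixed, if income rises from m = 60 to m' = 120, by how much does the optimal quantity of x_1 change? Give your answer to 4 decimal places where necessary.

Tangency: MRS = x_2/x_1 = p_1/p_2.
Rearranging, p_2·x_2 = p_1·x_1. Substituting into the budget gives p_1·x_1·(1 + 1) = m.
Demand: x_1*(p_1,p_2,m) = 0.5·m/p_1 and x_2* = 0.5·m/p_2.
At p_1=11.5, p_2=8, m=60: x_1* = 0.5·60/11.5 = 2.6087.
At m' = 120: x_1* = 5.2174. Change: 5.2174 − 2.6087 = 2.6087.

Δx_1* = 2.6087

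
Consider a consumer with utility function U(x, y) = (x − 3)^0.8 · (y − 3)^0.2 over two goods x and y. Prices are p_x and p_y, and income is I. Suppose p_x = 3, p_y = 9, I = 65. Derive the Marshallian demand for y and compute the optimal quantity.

MRS = 4·(y−3)/(x−3). Tangency with p_x/p_y gives y−3 = (1/4)·(p_x/p_y)·(x−3).
Substituting into the budget: x* = 3 + 0.8·(I − 3·p_x − 3·p_y)/p_x, and y* = 3 + 0.2·(…)/p_y.
Discretionary income = 65 − 3·3 − 3·9 = 29; y* = 3 + 0.2·29/9 = 3.6444.

y* = 3.6444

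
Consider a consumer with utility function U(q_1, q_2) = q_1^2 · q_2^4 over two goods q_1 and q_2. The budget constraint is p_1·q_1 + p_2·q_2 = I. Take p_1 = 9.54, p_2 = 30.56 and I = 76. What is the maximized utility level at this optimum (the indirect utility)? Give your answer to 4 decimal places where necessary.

Tangency: MRS = (1/2)·q_2/q_1 = p_1/p_2.
So 2·p_2·q_2 = 4·p_1·q_1; combined with the budget, a share 1/3 of income goes to q_1.
Demand: q_1*(p_1,p_2,I) = 1/3·I/p_1 and q_2* = 2/3·I/p_2.
At p_1=9.54, p_2=30.56, I=76: q_1* = 1/3·76/9.54 = 2.6555, q_2* = 1.6579.
Utility at the optimum: U(2.6555, 1.6579) = 53.28.

V = 53.28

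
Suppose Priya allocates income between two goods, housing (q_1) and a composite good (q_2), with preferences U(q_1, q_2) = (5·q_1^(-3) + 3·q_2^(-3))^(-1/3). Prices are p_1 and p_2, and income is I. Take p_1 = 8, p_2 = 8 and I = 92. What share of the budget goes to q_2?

share on q_2 = 0.4681

Substitute q_2 = (q_2/q_1)·q_1 into the budget: q_1* = I/(p_1 + p_2·(q_2/q_1)).
Numerically q_2/q_1 = 0.880112, so q_1* = 92/(8 + 8·0.880112) = 6.1167 and q_2* = 0.880112·6.1167 = 5.3833.
Expenditure on q_2: 8·5.3833 = 43.0667; share = 0.4681.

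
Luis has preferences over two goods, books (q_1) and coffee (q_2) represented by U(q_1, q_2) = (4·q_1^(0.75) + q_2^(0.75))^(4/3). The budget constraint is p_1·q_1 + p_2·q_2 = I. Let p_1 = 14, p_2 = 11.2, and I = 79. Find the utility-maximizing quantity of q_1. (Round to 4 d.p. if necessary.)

q_1* = 5.6001

MU_q_1 ∝ 4·q_1^(-0.25), MU_q_2 ∝ q_2^(-0.25), so MRS = 4·(q_2/q_1)^(0.25) = p_1/p_2.
Solve for the ratio: q_2/q_1 = [(1/4)·p_1/p_2]^(4).
Substitute q_2 = (q_2/q_1)·q_1 into the budget: q_1* = I/(p_1 + p_2·(q_2/q_1)).
Numerically q_2/q_1 = 0.009537, so q_1* = 79/(14 + 11.2·0.009537) = 5.6001.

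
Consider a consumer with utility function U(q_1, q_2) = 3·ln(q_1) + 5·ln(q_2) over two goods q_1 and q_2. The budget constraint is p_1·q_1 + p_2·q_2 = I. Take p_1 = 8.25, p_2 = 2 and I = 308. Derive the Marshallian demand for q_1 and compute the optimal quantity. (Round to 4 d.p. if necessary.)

The MRS is (3/5)·q_2/q_1. Set MRS = p_1/p_2.
Rearranging, p_2·q_2 = (5/3)·p_1·q_1. Substituting into the budget gives p_1·q_1·(1 + (5/3)) = I.
Demand: q_1*(p_1,p_2,I) = 0.375·I/p_1 and q_2* = 0.625·I/p_2.
At p_1=8.25, p_2=2, I=308: q_1* = 0.375·308/8.25 = 14.

q_1* = 14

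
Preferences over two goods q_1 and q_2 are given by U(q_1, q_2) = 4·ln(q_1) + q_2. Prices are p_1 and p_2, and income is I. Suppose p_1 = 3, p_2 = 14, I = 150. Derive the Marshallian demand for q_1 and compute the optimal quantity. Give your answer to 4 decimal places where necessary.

q_1* = 18.6667

So q_1*(p_1,p_2) = 4·p_2/p_1, independent of income; and q_2* = (I − 4·p_2)/p_2.
At the given prices: q_1* = 4·14/3 = 18.6667.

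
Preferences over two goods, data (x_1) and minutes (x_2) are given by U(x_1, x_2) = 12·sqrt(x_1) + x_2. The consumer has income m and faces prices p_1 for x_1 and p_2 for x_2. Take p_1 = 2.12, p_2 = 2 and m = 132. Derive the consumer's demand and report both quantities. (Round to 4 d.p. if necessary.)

x_1* = 32.0399, x_2* = 32.0377

MU_x_1 = 6/√x_1, MU_x_2 = 1. Tangency: 6/√x_1 = p_1/p_2.
Solve: √x_1 = 6·p_2/p_1, so x_1*(p_1,p_2) = (6·p_2/p_1)², and x_2* = (m − p_1·x_1*)/p_2.
Plugging in: x_1* = (6·2/2.12)² = 32.0399, x_2* = 32.0377.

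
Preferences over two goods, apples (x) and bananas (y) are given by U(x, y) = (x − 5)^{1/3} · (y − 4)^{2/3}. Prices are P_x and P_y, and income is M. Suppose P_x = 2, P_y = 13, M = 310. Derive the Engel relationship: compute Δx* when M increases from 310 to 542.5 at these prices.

Δx* = 38.75

MRS = (1/2)·(y−4)/(x−5). Tangency with P_x/P_y gives y−4 = 2·(P_x/P_y)·(x−5).
Substituting into the budget: x* = 5 + 1/3·(M − 5·P_x − 4·P_y)/P_x, and y* = 4 + 2/3·(…)/P_y.
Discretionary income = 310 − 5·2 − 4·13 = 248; x* = 5 + 1/3·248/2 = 46.3333.
At M' = 542.5: x* = 85.0833. Change: 85.0833 − 46.3333 = 38.75.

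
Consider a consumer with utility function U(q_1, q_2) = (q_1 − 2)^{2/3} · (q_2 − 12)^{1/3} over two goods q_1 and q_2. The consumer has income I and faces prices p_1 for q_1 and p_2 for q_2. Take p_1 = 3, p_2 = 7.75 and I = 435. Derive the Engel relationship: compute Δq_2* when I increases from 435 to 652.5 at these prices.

Δq_2* = 9.3548

Substituting into the budget: q_1* = 2 + 2/3·(I − 2·p_1 − 12·p_2)/p_1, and q_2* = 12 + 1/3·(…)/p_2.
Discretionary income = 435 − 2·3 − 12·7.75 = 336; q_2* = 12 + 1/3·336/7.75 = 26.4516.
At I' = 652.5: q_2* = 35.8065. Change: 35.8065 − 26.4516 = 9.3548.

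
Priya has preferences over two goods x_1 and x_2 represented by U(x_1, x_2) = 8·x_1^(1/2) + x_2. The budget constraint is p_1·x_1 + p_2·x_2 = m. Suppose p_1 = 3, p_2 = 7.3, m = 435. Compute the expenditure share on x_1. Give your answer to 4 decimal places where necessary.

MU_x_1 = 4/√x_1, MU_x_2 = 1. Tangency: 4/√x_1 = p_1/p_2.
Solve: √x_1 = 4·p_2/p_1, so x_1*(p_1,p_2) = (4·p_2/p_1)², and x_2* = (m − p_1·x_1*)/p_2.
Plugging in: x_1* = (4·7.3/3)² = 94.7378, x_2* = 20.6557.
Expenditure on x_1: 3·94.7378 = 284.2133; share = 0.6534.

share on x_1 = 0.6534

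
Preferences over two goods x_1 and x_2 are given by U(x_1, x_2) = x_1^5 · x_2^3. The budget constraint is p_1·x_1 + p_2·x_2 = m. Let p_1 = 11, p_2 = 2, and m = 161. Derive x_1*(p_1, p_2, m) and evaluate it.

x_1* = 9.1477

MU_x_1/MU_x_2 = (5·x_2)/(3·x_1); tangency sets this equal to p_1/p_2.
Rearranging, p_2·x_2 = (3/5)·p_1·x_1. Substituting into the budget gives p_1·x_1·(1 + (3/5)) = m.
Demand: x_1*(p_1,p_2,m) = 0.625·m/p_1 and x_2* = 0.375·m/p_2.
At p_1=11, p_2=2, m=161: x_1* = 0.625·161/11 = 9.1477.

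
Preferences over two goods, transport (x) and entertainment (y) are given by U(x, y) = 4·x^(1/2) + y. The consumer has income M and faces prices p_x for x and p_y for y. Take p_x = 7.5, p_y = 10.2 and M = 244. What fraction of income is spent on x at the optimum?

share on x = 0.2274

Utility is quasi-linear in y; the FOC for x is 2/√x = p_x/p_y.
Thus x* = (2·p_y/p_x)² — independent of M — with the rest of income spent on y.
Plugging in: x* = (2·10.2/7.5)² = 7.3984, y* = 18.4816.
Expenditure on x: 7.5·7.3984 = 55.488; share = 0.2274.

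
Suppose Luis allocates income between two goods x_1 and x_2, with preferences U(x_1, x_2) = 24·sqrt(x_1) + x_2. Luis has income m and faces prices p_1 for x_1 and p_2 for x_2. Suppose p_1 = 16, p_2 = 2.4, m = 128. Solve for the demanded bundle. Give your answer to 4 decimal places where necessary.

MU_x_1 = 12/√x_1, MU_x_2 = 1. Tangency: 12/√x_1 = p_1/p_2.
Solve: √x_1 = 12·p_2/p_1, so x_1*(p_1,p_2) = (12·p_2/p_1)², and x_2* = (m − p_1·x_1*)/p_2.
Plugging in: x_1* = (12·2.4/16)² = 3.24, x_2* = 31.7333.

x_1* = 3.24, x_2* = 31.7333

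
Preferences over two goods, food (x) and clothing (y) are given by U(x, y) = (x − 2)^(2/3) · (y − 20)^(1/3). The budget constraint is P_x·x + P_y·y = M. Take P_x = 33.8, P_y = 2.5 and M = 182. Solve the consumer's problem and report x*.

x* = 3.2702

MRS = 2·(y−20)/(x−2). Tangency with P_x/P_y gives y−20 = (1/2)·(P_x/P_y)·(x−2).
Substituting into the budget: x* = 2 + 2/3·(M − 2·P_x − 20·P_y)/P_x, and y* = 20 + 1/3·(…)/P_y.
Discretionary income = 182 − 2·33.8 − 20·2.5 = 64.4; x* = 2 + 2/3·64.4/33.8 = 3.2702.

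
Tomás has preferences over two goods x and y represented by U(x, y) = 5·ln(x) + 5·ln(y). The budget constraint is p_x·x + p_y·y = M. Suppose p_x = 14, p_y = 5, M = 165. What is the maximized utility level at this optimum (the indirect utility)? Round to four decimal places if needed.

V = 22.8855

Tangency: MRS = y/x = p_x/p_y.
Rearranging, p_y·y = p_x·x. Substituting into the budget gives p_x·x·(1 + 1) = M.
Demand: x*(p_x,p_y,M) = 0.5·M/p_x and y* = 0.5·M/p_y.
At p_x=14, p_y=5, M=165: x* = 0.5·165/14 = 5.8929, y* = 16.5.
Utility at the optimum: U(5.8929, 16.5) = 22.8855.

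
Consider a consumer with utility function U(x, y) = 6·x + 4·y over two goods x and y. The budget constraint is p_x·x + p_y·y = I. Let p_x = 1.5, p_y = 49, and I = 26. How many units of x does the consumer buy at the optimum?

Perfect substitutes: compare marginal utility per dollar. 6/p_x vs 4/p_y → 4 vs 0.0816.
x gives more utility per dollar, so spend all income on x: x* = I/p_x, y* = 0.
Numerically: x* = 17.3333, y* = 0.

x* = 17.3333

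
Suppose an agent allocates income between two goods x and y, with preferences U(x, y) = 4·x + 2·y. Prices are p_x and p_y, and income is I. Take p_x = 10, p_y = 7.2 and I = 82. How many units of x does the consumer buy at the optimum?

x* = 8.2

Perfect substitutes: compare marginal utility per dollar. 4/p_x vs 2/p_y → 0.4 vs 0.2778.
x gives more utility per dollar, so spend all income on x: x* = I/p_x, y* = 0.
Numerically: x* = 8.2, y* = 0.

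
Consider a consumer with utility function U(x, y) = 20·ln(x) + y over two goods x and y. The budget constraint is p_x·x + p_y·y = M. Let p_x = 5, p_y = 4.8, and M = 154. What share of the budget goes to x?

share on x = 0.6234

So x*(p_x,p_y) = 20·p_y/p_x, independent of income; and y* = (M − 20·p_y)/p_y.
At the given prices: x* = 20·4.8/5 = 19.2, and y* = 12.0833.
Expenditure on x: 5·19.2 = 96; share = 0.6234.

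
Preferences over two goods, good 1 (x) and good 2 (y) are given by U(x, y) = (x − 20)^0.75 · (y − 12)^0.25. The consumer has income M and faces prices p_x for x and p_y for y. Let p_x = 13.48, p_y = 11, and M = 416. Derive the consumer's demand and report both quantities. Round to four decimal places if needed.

Let x' = x−20, y' = y−12. MRS = 3·y'/x' = p_x/p_y.
Substituting into the budget: x* = 20 + 0.75·(M − 20·p_x − 12·p_y)/p_x, and y* = 12 + 0.25·(…)/p_y.
Discretionary income = 416 − 20·13.48 − 12·11 = 14.4; x* = 20 + 0.75·14.4/13.48 = 20.8012; y* = 12 + 0.25·14.4/11 = 12.3273.

x* = 20.8012, y* = 12.3273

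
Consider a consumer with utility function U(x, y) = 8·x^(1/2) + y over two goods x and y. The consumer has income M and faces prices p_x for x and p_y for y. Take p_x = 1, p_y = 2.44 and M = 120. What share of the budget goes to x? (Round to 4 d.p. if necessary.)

share on x = 0.7938

Solve: √x = 4·p_y/p_x, so x*(p_x,p_y) = (4·p_y/p_x)², and y* = (M − p_x·x*)/p_y.
Plugging in: x* = (4·2.44/1)² = 95.2576, y* = 10.1403.
Expenditure on x: 1·95.2576 = 95.2576; share = 0.7938.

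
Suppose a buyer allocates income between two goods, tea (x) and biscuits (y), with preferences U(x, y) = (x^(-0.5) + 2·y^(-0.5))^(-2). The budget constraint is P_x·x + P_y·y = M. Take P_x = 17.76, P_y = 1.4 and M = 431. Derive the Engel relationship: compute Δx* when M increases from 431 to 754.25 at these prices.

From the CES first-order condition, (1/2)·(y/x)^(1.5) = P_x/P_y.
Solve for the ratio: y/x = [2·P_x/P_y]^(2/3).
Substitute y = (y/x)·x into the budget: x* = M/(P_x + P_y·(y/x)).
Numerically y/x = 8.634356, so x* = 431/(17.76 + 1.4·8.634356) = 14.4398.
At M' = 754.25: x* = 25.2696. Change: 25.2696 − 14.4398 = 10.8298.

Δx* = 10.8298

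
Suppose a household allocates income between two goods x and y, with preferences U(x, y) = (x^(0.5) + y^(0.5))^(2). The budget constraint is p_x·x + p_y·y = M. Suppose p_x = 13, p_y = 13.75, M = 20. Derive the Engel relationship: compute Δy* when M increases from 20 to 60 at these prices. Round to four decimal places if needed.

Δy* = 1.4138

Numerically y/x = 0.893884, so x* = 20/(13 + 13.75·0.893884) = 0.7908 and y* = 0.893884·0.7908 = 0.7069.
At M' = 60: y* = 2.1206. Change: 2.1206 − 0.7069 = 1.4138.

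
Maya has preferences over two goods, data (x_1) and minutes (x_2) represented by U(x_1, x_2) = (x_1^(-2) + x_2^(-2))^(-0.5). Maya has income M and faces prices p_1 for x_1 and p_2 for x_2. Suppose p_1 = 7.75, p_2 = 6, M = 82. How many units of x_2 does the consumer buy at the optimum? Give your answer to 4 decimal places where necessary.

MU_x_1 ∝ x_1^(-3), MU_x_2 ∝ x_2^(-3), so MRS = (x_2/x_1)^(3) = p_1/p_2.
Hence x_2/x_1 = (p_1/p_2)^(1/(3)), i.e. raised to the 1/3 power.
With the ratio pinned down, the budget gives x_1* = M/(p_1 + p_2·(x_2/x_1)) and x_2* = (x_2/x_1)·x_1*.
Numerically x_2/x_1 = 1.089056, so x_1* = 82/(7.75 + 6·1.089056) = 5.7406 and x_2* = 1.089056·5.7406 = 6.2518.

x_2* = 6.2518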